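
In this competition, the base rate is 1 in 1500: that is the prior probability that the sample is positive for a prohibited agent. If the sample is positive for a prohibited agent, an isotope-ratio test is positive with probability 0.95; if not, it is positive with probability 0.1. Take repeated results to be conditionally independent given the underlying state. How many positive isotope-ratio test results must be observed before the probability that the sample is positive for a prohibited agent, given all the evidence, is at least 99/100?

6

Prior odds: (1/1500) ÷ (1499/1500) = 1/1499.
Likelihood ratio of a positive = 0.95/0.1 = 9.5.
Target posterior odds = 0.99/0.01 = 99.
Require 9.5ⁿ ≥ 99 ÷ (1/1499) = 148401.
9.5⁵ = 77378.09375 falls short of 148401 but 9.5⁶ = 47045881/64 reaches it, so n = 6.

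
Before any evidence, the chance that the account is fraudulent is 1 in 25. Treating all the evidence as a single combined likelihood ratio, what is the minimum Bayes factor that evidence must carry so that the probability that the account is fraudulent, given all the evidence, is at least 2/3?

48

Prior odds = 0.04/0.96 = 1/24.
Target odds = (2/3)/(1/3) = 2.
Required Bayes factor = 2 ÷ (1/24) = 48.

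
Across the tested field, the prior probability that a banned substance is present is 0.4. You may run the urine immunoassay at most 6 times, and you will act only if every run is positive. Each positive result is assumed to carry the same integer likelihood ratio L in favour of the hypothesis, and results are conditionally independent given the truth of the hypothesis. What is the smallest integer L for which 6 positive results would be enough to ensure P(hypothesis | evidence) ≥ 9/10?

2

Prior odds = 0.4/0.6 = 2/3.
Target odds = 0.9/0.1 = 9.
Need L⁶ ≥ 9 ÷ (2/3) = 13.5.
1⁶ = 1 < 13.5 ≤ 64 = 2⁶, so L = 2.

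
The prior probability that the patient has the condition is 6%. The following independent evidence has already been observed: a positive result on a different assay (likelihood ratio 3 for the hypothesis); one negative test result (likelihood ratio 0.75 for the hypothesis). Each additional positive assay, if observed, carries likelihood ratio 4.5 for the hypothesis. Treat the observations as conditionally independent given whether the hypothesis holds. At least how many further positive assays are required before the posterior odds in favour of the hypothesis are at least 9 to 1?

Prior odds = 0.06/0.94 = 3/47.
Combined Bayes factor of the evidence already in hand = 3 × 0.75 = 2.25.
Odds after that evidence = (3/47) × 2.25 = 27/188.
Target odds = 9.
Need 4.5ⁿ ≥ 9 ÷ (27/188) = 188/3.
4.5² = 20.25 falls short of 188/3 but 4.5³ = 91.125 reaches it, so n = 3.

3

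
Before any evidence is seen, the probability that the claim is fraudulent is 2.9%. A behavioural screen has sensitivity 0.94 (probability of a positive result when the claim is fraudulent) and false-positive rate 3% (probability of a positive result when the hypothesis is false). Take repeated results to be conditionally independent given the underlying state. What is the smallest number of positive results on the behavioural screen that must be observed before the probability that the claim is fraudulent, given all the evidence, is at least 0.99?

Prior odds: 0.029 ÷ 0.971 = 29/971.
Likelihood ratio of a positive result = 0.94/0.03 = 94/3.
Target odds: 0.99 ÷ 0.01 = 99.
Need (29/971) × (94/3)ⁿ ≥ 99, i.e. (94/3)ⁿ ≥ 96129/29.
(94/3)² = 8836/9 falls short of 96129/29 but (94/3)³ = 830584/27 reaches it, so n = 3.

3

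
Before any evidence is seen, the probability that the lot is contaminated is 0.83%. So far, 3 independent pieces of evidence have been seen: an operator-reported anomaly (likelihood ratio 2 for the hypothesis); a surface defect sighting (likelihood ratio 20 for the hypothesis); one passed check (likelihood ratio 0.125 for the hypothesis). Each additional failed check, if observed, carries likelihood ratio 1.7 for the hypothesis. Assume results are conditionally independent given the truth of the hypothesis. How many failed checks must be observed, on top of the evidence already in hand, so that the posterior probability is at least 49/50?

14

Prior odds = 0.0083/0.9917 = 83/9917.
Combined Bayes factor of the evidence already in hand = 2 × 20 × 0.125 = 5.
Odds after that evidence = (83/9917) × 5 = 415/9917.
Target odds = 0.98/0.02 = 49.
Need 1.7ⁿ ≥ 49 ÷ (415/9917) = 485933/415.
1.7¹³ ≈990.458 falls short of 485933/415 but 1.7¹⁴ ≈1683.78 reaches it, so n = 14.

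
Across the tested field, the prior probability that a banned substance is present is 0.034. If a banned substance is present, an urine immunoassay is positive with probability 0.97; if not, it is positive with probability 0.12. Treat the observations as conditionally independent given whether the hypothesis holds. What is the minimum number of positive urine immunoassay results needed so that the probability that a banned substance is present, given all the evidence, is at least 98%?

4

Prior odds: 0.034 ÷ 0.966 = 17/483.
Likelihood ratio of a positive = 0.97/0.12 = 97/12.
Target odds: 0.98 ÷ 0.02 = 49.
Need (17/483) × (97/12)ⁿ ≥ 49, i.e. (97/12)ⁿ ≥ 23667/17.
(97/12)³ = 912673/1728 falls short of 23667/17 but (97/12)⁴ = 88529281/20736 reaches it, so n = 4.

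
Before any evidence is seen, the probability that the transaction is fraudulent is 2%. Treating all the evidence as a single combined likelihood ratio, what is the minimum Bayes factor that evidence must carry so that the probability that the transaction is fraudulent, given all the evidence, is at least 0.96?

Prior odds = 0.02/0.98 = 1/49.
Target odds = 0.96/0.04 = 24.
Required Bayes factor = 24 ÷ (1/49) = 1176.

1176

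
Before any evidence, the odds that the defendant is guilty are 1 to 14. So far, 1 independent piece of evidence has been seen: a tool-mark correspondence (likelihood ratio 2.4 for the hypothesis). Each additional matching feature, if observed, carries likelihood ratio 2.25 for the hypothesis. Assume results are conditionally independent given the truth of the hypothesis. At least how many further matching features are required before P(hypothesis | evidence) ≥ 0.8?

Prior odds = 1/14.
Bayes factor of the evidence already in hand = 2.4.
Odds after that evidence = (1/14) × 2.4 = 6/35.
Target odds = 0.8/0.2 = 4.
Need 2.25ⁿ ≥ 4 ÷ (6/35) = 70/3.
2.25³ = 11.390625 falls short of 70/3 but 2.25⁴ = 25.62890625 reaches it, so n = 4.

4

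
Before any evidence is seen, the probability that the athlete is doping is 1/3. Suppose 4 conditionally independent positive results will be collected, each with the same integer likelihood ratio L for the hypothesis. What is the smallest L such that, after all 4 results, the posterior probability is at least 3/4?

2

Prior odds = (1/3)/(2/3) = 0.5.
Target odds = 0.75/0.25 = 3.
Need L⁴ ≥ 3 ÷ 0.5 = 6.
1⁴ = 1 < 6 ≤ 16 = 2⁴, so L = 2.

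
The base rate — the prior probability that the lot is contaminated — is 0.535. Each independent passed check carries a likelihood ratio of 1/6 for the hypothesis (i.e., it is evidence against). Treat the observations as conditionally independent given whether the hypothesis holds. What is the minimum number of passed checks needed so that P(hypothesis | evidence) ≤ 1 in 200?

Prior odds = 0.535/0.465 = 107/93.
Likelihood ratio per passed check = 1/6.
Target posterior odds = 0.005/0.995 = 1/199.
Require (1/6)ⁿ ≤ 1/199 ÷ (107/93) = 93/21293.
(1/6)³ = 1/216 is still above 93/21293 but (1/6)⁴ = 1/1296 is at or below it, so n = 4.

4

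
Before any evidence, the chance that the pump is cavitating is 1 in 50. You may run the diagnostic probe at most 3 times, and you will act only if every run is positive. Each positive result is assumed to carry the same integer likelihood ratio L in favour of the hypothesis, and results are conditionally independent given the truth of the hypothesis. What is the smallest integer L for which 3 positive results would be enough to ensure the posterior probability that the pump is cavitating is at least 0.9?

Prior odds = 0.02/0.98 = 1/49.
Target odds = 0.9/0.1 = 9.
Need L³ ≥ 9 ÷ (1/49) = 441.
7³ = 343 < 441 ≤ 512 = 8³, so L = 8.

8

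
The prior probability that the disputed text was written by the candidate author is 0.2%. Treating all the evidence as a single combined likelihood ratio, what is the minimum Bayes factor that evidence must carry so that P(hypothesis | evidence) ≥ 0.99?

49401

Prior odds = 0.002/0.998 = 1/499.
Target odds = 0.99/0.01 = 99.
Required Bayes factor = 99 ÷ (1/499) = 49401.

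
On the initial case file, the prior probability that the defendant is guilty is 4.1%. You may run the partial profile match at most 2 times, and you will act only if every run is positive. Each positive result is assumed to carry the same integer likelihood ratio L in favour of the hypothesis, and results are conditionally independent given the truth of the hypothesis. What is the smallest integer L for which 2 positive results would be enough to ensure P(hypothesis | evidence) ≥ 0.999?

Prior odds = 0.041/0.959 = 41/959.
Target odds = 0.999/0.001 = 999.
Need L² ≥ 999 ÷ (41/959) = 958041/41.
152² = 23104 < 958041/41 ≤ 23409 = 153², so L = 153.

153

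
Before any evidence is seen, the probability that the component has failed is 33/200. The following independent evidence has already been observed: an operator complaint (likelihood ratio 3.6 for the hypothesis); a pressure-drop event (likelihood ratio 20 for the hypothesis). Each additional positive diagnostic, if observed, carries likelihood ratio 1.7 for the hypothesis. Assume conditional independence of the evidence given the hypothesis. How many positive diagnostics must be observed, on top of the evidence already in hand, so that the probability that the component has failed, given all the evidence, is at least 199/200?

5

Prior odds = 0.165/0.835 = 33/167.
Combined Bayes factor of the evidence already in hand = 3.6 × 20 = 72.
Odds after that evidence = (33/167) × 72 = 2376/167.
Target odds = 0.995/0.005 = 199.
Need 1.7ⁿ ≥ 199 ÷ (2376/167) = 33233/2376.
1.7⁴ = 8.3521 falls short of 33233/2376 but 1.7⁵ = 1419857/100000 reaches it, so n = 5.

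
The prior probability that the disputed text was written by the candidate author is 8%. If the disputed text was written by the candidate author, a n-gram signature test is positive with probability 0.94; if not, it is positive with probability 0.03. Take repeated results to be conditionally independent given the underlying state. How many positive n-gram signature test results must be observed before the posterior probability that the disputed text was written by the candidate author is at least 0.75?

2

Prior odds: 0.08 ÷ 0.92 = 2/23.
Likelihood ratio of a positive = 0.94/0.03 = 94/3.
Target posterior odds = 0.75/0.25 = 3.
Need (2/23) × (94/3)ⁿ ≥ 3, i.e. (94/3)ⁿ ≥ 34.5.
(94/3)¹ = 94/3 falls short of 34.5 but (94/3)² = 8836/9 reaches it, so n = 2.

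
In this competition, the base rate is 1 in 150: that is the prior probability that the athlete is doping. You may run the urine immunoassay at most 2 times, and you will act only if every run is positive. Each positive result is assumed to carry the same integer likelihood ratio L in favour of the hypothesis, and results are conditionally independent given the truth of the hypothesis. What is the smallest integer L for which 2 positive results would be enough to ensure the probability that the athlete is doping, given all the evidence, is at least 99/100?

122

Prior odds = (1/150)/(149/150) = 1/149.
Target odds = 0.99/0.01 = 99.
Need L² ≥ 99 ÷ (1/149) = 14751.
121² = 14641 < 14751 ≤ 14884 = 122², so L = 122.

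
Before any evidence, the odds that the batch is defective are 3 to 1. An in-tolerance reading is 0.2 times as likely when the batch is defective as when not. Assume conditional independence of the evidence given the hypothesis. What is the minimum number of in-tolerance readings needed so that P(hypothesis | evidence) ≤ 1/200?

Prior odds = 3.
Likelihood ratio per in-tolerance reading = 0.2.
Target odds: 0.005 ÷ 0.995 = 1/199.
Need 3 × 0.2ⁿ ≤ 1/199, i.e. 0.2ⁿ ≤ 1/597.
0.2³ = 0.008 is still above 1/597 but 0.2⁴ = 0.0016 is at or below it, so n = 4.

4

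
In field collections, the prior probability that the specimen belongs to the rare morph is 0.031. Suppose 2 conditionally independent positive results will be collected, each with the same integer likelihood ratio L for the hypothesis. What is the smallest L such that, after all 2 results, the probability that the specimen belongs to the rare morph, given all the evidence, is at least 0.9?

Prior odds = 0.031/0.969 = 31/969.
Target odds = 0.9/0.1 = 9.
Need L² ≥ 9 ÷ (31/969) = 8721/31.
16² = 256 < 8721/31 ≤ 289 = 17², so L = 17.

17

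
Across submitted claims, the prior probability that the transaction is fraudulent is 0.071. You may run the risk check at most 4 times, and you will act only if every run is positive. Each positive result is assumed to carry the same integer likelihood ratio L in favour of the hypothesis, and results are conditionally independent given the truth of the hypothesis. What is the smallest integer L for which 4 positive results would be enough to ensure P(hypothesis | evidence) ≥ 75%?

Prior odds = 0.071/0.929 = 71/929.
Target odds = 0.75/0.25 = 3.
Need L⁴ ≥ 3 ÷ (71/929) = 2787/71.
2⁴ = 16 < 2787/71 ≤ 81 = 3⁴, so L = 3.

3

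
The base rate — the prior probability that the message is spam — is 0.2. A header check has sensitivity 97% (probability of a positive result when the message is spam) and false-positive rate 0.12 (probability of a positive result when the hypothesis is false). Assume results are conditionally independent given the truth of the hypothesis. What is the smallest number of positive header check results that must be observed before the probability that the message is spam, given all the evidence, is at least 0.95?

Prior odds: 0.2 ÷ 0.8 = 0.25.
Likelihood ratio of a positive result = 0.97/0.12 = 97/12.
Target odds: 0.95 ÷ 0.05 = 19.
Need 0.25 × (97/12)ⁿ ≥ 19, i.e. (97/12)ⁿ ≥ 76.
(97/12)² = 9409/144 falls short of 76 but (97/12)³ = 912673/1728 reaches it, so n = 3.

3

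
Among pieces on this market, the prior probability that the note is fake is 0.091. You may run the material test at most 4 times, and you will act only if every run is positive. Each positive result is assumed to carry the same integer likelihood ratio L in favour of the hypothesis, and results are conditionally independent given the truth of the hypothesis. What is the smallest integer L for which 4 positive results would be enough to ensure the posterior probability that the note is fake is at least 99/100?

6

Prior odds = 0.091/0.909 = 91/909.
Target odds = 0.99/0.01 = 99.
Need L⁴ ≥ 99 ÷ (91/909) = 89991/91.
5⁴ = 625 < 89991/91 ≤ 1296 = 6⁴, so L = 6.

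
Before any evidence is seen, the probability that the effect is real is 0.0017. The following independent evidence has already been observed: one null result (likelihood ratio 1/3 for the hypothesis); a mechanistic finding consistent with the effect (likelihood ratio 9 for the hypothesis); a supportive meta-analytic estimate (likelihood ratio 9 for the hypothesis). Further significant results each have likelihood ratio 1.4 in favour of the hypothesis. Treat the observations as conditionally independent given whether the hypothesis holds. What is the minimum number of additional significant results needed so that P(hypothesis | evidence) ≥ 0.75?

Prior odds = 0.0017/0.9983 = 17/9983.
Combined Bayes factor of the evidence already in hand = (1/3) × 9 × 9 = 27.
Odds after that evidence = (17/9983) × 27 = 459/9983.
Target odds = 0.75/0.25 = 3.
Need 1.4ⁿ ≥ 3 ÷ (459/9983) = 9983/153.
1.4¹² ≈56.6939 falls short of 9983/153 but 1.4¹³ ≈79.3715 reaches it, so n = 13.

13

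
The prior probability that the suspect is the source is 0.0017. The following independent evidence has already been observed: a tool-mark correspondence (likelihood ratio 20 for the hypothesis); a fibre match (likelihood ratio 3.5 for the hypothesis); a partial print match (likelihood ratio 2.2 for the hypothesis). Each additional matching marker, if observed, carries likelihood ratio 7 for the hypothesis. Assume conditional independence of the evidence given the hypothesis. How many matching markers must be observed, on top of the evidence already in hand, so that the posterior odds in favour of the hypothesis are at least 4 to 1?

2

Prior odds = 0.0017/0.9983 = 17/9983.
Combined Bayes factor of the evidence already in hand = 20 × 3.5 × 2.2 = 154.
Odds after that evidence = (17/9983) × 154 = 2618/9983.
Target odds = 4.
Need 7ⁿ ≥ 4 ÷ (2618/9983) = 19966/1309.
7¹ = 7 falls short of 19966/1309 but 7² = 49 reaches it, so n = 2.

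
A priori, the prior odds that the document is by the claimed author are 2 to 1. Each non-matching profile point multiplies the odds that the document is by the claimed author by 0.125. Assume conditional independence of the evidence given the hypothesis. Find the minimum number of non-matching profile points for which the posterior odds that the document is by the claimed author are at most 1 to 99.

3

Prior odds = 2.
Likelihood ratio per non-matching profile point = 0.125.
Target odds = 1/99.
Need 2 × 0.125ⁿ ≤ 1/99, i.e. 0.125ⁿ ≤ 1/198.
0.125² = 0.015625 is still above 1/198 but 0.125³ = 0.001953125 is at or below it, so n = 3.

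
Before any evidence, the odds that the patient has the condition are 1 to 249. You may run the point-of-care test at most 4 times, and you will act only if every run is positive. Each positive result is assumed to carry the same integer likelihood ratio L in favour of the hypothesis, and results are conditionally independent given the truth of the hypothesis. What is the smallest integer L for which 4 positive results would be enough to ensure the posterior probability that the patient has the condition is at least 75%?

6

Prior odds = 1/249.
Target odds = 0.75/0.25 = 3.
Need L⁴ ≥ 3 ÷ (1/249) = 747.
5⁴ = 625 < 747 ≤ 1296 = 6⁴, so L = 6.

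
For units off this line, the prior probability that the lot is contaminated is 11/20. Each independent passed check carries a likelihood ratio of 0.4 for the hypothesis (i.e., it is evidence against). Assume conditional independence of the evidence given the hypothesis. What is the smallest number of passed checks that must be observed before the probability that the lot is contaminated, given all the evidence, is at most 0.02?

5

Prior odds: 0.55 ÷ 0.45 = 11/9.
Likelihood ratio per passed check = 0.4.
Target odds: 0.02 ÷ 0.98 = 1/49.
Require 0.4ⁿ ≤ 1/49 ÷ (11/9) = 9/539.
0.4⁴ = 0.0256 is still above 9/539 but 0.4⁵ = 0.01024 is at or below it, so n = 5.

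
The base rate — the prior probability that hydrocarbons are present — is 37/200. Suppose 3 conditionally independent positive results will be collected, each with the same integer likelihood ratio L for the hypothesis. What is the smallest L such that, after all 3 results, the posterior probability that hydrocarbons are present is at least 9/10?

4

Prior odds = 0.185/0.815 = 37/163.
Target odds = 0.9/0.1 = 9.
Need L³ ≥ 9 ÷ (37/163) = 1467/37.
3³ = 27 < 1467/37 ≤ 64 = 4³, so L = 4.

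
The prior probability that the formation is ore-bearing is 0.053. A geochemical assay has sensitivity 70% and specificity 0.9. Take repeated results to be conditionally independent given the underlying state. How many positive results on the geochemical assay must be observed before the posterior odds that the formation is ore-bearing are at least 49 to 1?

Prior odds = 0.053/0.947 = 53/947.
False-positive rate = 1 − 0.9 = 0.1; likelihood ratio of a positive = 0.7/0.1 = 7.
Target odds = 49.
Require 7ⁿ ≥ 49 ÷ (53/947) = 46403/53.
7³ = 343 falls short of 46403/53 but 7⁴ = 2401 reaches it, so n = 4.

4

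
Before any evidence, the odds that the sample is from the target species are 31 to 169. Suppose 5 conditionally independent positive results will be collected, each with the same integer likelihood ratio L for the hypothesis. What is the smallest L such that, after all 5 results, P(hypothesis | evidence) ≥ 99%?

4

Prior odds = 31/169.
Target odds = 0.99/0.01 = 99.
Need L⁵ ≥ 99 ÷ (31/169) = 16731/31.
3⁵ = 243 < 16731/31 ≤ 1024 = 4⁵, so L = 4.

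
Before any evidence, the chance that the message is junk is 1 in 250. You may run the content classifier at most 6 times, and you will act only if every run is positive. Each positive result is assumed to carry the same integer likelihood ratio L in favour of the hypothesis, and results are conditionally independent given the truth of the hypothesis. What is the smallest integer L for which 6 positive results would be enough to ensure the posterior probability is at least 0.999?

8

Prior odds = 0.004/0.996 = 1/249.
Target odds = 0.999/0.001 = 999.
Need L⁶ ≥ 999 ÷ (1/249) = 248751.
7⁶ = 117649 < 248751 ≤ 262144 = 8⁶, so L = 8.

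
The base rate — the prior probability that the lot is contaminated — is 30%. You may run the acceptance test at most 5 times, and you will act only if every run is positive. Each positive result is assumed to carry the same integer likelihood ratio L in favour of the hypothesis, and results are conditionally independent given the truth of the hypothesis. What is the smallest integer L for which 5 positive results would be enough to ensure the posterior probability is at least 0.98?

Prior odds = 0.3/0.7 = 3/7.
Target odds = 0.98/0.02 = 49.
Need L⁵ ≥ 49 ÷ (3/7) = 343/3.
2⁵ = 32 < 343/3 ≤ 243 = 3⁵, so L = 3.

3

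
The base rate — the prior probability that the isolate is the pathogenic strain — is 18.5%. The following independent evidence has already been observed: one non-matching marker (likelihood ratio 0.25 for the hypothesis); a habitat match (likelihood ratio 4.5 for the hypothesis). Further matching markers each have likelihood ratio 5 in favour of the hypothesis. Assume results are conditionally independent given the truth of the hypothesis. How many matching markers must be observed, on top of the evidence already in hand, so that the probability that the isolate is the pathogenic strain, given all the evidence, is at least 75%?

Prior odds = 0.185/0.815 = 37/163.
Combined Bayes factor of the evidence already in hand = 0.25 × 4.5 = 1.125.
Odds after that evidence = (37/163) × 1.125 = 333/1304.
Target odds = 0.75/0.25 = 3.
Need 5ⁿ ≥ 3 ÷ (333/1304) = 1304/111.
5¹ = 5 falls short of 1304/111 but 5² = 25 reaches it, so n = 2.

2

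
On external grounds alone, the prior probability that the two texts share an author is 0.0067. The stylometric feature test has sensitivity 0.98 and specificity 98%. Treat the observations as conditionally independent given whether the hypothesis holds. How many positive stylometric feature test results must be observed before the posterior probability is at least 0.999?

Prior odds: 0.0067 ÷ 0.9933 = 67/9933.
False-positive rate = 1 − 0.98 = 0.02; likelihood ratio of a positive = 0.98/0.02 = 49.
Target posterior odds = 0.999/0.001 = 999.
Need (67/9933) × 49ⁿ ≥ 999, i.e. 49ⁿ ≥ 9923067/67.
49³ = 117649 falls short of 9923067/67 but 49⁴ = 5764801 reaches it, so n = 4.

4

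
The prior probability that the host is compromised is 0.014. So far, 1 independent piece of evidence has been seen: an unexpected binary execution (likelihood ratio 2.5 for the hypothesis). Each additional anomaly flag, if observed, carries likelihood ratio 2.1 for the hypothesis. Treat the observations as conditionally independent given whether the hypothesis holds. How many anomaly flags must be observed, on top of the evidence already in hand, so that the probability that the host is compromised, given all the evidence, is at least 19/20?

Prior odds = 0.014/0.986 = 7/493.
Bayes factor of the evidence already in hand = 2.5.
Odds after that evidence = (7/493) × 2.5 = 35/986.
Target odds = 0.95/0.05 = 19.
Need 2.1ⁿ ≥ 19 ÷ (35/986) = 18734/35.
2.1⁸ ≈378.229 falls short of 18734/35 but 2.1⁹ ≈794.28 reaches it, so n = 9.

9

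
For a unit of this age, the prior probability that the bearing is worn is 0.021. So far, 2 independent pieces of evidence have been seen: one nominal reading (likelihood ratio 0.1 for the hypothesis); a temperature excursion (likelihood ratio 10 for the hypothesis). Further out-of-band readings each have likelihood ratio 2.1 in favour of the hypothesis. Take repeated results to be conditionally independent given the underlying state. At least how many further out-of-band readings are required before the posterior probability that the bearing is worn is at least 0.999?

Prior odds = 0.021/0.979 = 21/979.
Combined Bayes factor of the evidence already in hand = 0.1 × 10 = 1.
Odds after that evidence = (21/979) × 1 = 21/979.
Target odds = 0.999/0.001 = 999.
Need 2.1ⁿ ≥ 999 ÷ (21/979) = 326007/7.
2.1¹⁴ ≈32439.2 falls short of 326007/7 but 2.1¹⁵ ≈68122.3 reaches it, so n = 15.

15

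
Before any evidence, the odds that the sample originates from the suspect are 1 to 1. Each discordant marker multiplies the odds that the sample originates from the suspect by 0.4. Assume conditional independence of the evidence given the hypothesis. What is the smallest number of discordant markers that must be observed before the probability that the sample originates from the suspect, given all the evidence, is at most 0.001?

8

Prior odds = 1.
Likelihood ratio per discordant marker = 0.4.
Target posterior odds = 0.001/0.999 = 1/999.
Require 0.4ⁿ ≤ 1/999 ÷ 1 = 1/999.
0.4⁷ = 128/78125 is still above 1/999 but 0.4⁸ = 256/390625 is at or below it, so n = 8.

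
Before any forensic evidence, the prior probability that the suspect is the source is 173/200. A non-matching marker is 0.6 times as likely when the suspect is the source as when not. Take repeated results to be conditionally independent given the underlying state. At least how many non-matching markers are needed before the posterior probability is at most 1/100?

Prior odds: 0.865 ÷ 0.135 = 173/27.
Likelihood ratio per non-matching marker = 0.6.
Target odds: 0.01 ÷ 0.99 = 1/99.
Need (173/27) × 0.6ⁿ ≤ 1/99, i.e. 0.6ⁿ ≤ 3/1903.
0.6¹² = 531441/244140625 is still above 3/1903 but 0.6¹³ ≈0.00130607 is at or below it, so n = 13.

13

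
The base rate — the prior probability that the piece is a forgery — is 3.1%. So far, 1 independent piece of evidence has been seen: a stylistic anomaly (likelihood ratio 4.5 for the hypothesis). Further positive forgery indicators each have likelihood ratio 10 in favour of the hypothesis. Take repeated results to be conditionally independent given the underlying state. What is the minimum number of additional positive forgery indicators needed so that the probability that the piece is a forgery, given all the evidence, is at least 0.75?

Prior odds = 0.031/0.969 = 31/969.
Bayes factor of the evidence already in hand = 4.5.
Odds after that evidence = (31/969) × 4.5 = 93/646.
Target odds = 0.75/0.25 = 3.
Need 10ⁿ ≥ 3 ÷ (93/646) = 646/31.
10¹ = 10 falls short of 646/31 but 10² = 100 reaches it, so n = 2.

2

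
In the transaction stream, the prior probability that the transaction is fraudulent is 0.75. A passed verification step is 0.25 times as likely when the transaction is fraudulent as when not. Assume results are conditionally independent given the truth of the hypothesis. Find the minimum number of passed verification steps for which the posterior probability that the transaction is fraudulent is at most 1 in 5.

2

Prior odds: 0.75 ÷ 0.25 = 3.
Likelihood ratio per passed verification step = 0.25.
Target posterior odds = 0.2/0.8 = 0.25.
Require 0.25ⁿ ≤ 0.25 ÷ 3 = 1/12.
0.25¹ = 0.25 is still above 1/12 but 0.25² = 0.0625 is at or below it, so n = 2.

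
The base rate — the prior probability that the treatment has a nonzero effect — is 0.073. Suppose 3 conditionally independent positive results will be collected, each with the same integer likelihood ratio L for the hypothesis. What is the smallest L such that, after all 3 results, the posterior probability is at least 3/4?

Prior odds = 0.073/0.927 = 73/927.
Target odds = 0.75/0.25 = 3.
Need L³ ≥ 3 ÷ (73/927) = 2781/73.
3³ = 27 < 2781/73 ≤ 64 = 4³, so L = 4.

4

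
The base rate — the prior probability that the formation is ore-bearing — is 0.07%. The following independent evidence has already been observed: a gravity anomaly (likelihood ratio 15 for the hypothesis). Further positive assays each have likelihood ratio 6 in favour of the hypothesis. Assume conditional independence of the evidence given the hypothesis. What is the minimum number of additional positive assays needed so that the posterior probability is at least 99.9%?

7

Prior odds = 0.0007/0.9993 = 7/9993.
Bayes factor of the evidence already in hand = 15.
Odds after that evidence = (7/9993) × 15 = 35/3331.
Target odds = 0.999/0.001 = 999.
Need 6ⁿ ≥ 999 ÷ (35/3331) = 3327669/35.
6⁶ = 46656 falls short of 3327669/35 but 6⁷ = 279936 reaches it, so n = 7.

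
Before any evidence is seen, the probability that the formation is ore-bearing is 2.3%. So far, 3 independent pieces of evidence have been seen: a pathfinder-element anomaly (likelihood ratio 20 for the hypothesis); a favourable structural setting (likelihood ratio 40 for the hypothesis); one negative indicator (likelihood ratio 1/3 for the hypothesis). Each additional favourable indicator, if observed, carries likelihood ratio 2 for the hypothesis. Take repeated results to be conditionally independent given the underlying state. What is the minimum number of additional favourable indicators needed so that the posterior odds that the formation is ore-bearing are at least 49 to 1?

3

Prior odds = 0.023/0.977 = 23/977.
Combined Bayes factor of the evidence already in hand = 20 × 40 × (1/3) = 800/3.
Odds after that evidence = (23/977) × 800/3 = 18400/2931.
Target odds = 49.
Need 2ⁿ ≥ 49 ÷ (18400/2931) = 143619/18400.
2² = 4 falls short of 143619/18400 but 2³ = 8 reaches it, so n = 3.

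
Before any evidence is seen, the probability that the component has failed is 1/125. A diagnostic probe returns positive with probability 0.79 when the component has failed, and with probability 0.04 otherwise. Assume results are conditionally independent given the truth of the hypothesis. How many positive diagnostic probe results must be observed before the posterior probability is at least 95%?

Prior odds = 0.008/0.992 = 1/124.
Likelihood ratio of a positive result = 0.79/0.04 = 19.75.
Target odds: 0.95 ÷ 0.05 = 19.
Need (1/124) × 19.75ⁿ ≥ 19, i.e. 19.75ⁿ ≥ 2356.
19.75² = 390.0625 falls short of 2356 but 19.75³ = 7703.734375 reaches it, so n = 3.

3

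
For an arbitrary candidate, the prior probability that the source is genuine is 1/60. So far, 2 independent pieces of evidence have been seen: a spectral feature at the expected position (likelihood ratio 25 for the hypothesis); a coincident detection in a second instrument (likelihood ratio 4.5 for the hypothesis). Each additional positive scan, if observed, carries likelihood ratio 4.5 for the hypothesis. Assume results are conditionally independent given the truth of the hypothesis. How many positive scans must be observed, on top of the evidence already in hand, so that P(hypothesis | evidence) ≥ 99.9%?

5

Prior odds = (1/60)/(59/60) = 1/59.
Combined Bayes factor of the evidence already in hand = 25 × 4.5 = 112.5.
Odds after that evidence = (1/59) × 112.5 = 225/118.
Target odds = 0.999/0.001 = 999.
Need 4.5ⁿ ≥ 999 ÷ (225/118) = 523.92.
4.5⁴ = 410.0625 falls short of 523.92 but 4.5⁵ = 1845.28125 reaches it, so n = 5.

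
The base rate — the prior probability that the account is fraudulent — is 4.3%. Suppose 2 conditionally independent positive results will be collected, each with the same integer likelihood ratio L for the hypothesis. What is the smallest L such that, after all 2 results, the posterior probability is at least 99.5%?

Prior odds = 0.043/0.957 = 43/957.
Target odds = 0.995/0.005 = 199.
Need L² ≥ 199 ÷ (43/957) = 190443/43.
66² = 4356 < 190443/43 ≤ 4489 = 67², so L = 67.

67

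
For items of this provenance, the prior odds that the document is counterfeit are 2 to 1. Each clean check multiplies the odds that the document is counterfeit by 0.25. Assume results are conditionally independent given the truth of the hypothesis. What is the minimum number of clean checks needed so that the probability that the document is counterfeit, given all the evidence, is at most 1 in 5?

2

Prior odds = 2.
Likelihood ratio per clean check = 0.25.
Target odds: 0.2 ÷ 0.8 = 0.25.
Need 2 × 0.25ⁿ ≤ 0.25, i.e. 0.25ⁿ ≤ 0.125.
0.25¹ = 0.25 is still above 0.125 but 0.25² = 0.0625 is at or below it, so n = 2.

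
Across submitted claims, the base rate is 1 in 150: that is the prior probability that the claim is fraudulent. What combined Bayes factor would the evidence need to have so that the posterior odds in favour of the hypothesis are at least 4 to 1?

Prior odds = (1/150)/(149/150) = 1/149.
Target odds = 4.
Required Bayes factor = 4 ÷ (1/149) = 596.

596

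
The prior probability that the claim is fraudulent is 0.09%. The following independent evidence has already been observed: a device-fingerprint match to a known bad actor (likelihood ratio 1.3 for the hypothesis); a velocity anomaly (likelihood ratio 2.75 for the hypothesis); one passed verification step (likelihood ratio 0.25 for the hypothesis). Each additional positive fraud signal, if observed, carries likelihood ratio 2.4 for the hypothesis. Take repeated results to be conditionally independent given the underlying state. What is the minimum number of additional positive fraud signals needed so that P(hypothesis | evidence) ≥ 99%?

Prior odds = 0.0009/0.9991 = 9/9991.
Combined Bayes factor of the evidence already in hand = 1.3 × 2.75 × 0.25 = 0.89375.
Odds after that evidence = (9/9991) × 0.89375 = 1287/1598560.
Target odds = 0.99/0.01 = 99.
Need 2.4ⁿ ≥ 99 ÷ (1287/1598560) = 1598560/13.
2.4¹³ ≈87648.8 falls short of 1598560/13 but 2.4¹⁴ ≈210357 reaches it, so n = 14.

14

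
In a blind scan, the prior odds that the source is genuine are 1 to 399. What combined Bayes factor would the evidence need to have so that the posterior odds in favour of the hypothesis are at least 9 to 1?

3591

Prior odds = 1/399.
Target odds = 9.
Required Bayes factor = 9 ÷ (1/399) = 3591.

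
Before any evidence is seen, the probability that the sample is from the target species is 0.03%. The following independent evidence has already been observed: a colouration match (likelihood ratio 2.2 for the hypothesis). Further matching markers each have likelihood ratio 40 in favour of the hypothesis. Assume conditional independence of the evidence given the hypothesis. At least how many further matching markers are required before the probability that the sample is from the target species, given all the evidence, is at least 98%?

Prior odds = 0.0003/0.9997 = 3/9997.
Bayes factor of the evidence already in hand = 2.2.
Odds after that evidence = (3/9997) × 2.2 = 33/49985.
Target odds = 0.98/0.02 = 49.
Need 40ⁿ ≥ 49 ÷ (33/49985) = 2449265/33.
40³ = 64000 falls short of 2449265/33 but 40⁴ = 2560000 reaches it, so n = 4.

4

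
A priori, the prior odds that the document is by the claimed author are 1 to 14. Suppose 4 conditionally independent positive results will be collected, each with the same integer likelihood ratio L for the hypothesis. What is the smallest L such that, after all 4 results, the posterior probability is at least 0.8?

Prior odds = 1/14.
Target odds = 0.8/0.2 = 4.
Need L⁴ ≥ 4 ÷ (1/14) = 56.
2⁴ = 16 < 56 ≤ 81 = 3⁴, so L = 3.

3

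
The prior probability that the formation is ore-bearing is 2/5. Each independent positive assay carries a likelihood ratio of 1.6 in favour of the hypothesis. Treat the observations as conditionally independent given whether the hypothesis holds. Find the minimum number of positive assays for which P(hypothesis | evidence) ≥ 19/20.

8

Prior odds = 0.4/0.6 = 2/3.
Likelihood ratio per positive assay = 1.6.
Target odds: 0.95 ÷ 0.05 = 19.
Need (2/3) × 1.6ⁿ ≥ 19, i.e. 1.6ⁿ ≥ 28.5.
1.6⁷ = 2097152/78125 falls short of 28.5 but 1.6⁸ = 16777216/390625 reaches it, so n = 8.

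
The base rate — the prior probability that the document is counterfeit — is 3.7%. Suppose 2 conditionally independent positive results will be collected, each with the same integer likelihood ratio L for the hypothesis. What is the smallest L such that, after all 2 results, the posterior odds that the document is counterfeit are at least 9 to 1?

16

Prior odds = 0.037/0.963 = 37/963.
Target odds = 9.
Need L² ≥ 9 ÷ (37/963) = 8667/37.
15² = 225 < 8667/37 ≤ 256 = 16², so L = 16.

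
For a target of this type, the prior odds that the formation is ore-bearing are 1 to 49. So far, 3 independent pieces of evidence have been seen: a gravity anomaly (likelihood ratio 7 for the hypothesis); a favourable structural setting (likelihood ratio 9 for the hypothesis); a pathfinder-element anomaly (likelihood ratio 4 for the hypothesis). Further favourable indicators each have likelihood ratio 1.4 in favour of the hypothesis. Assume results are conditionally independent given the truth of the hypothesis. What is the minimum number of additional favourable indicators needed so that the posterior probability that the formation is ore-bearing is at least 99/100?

9

Prior odds = 1/49.
Combined Bayes factor of the evidence already in hand = 7 × 9 × 4 = 252.
Odds after that evidence = (1/49) × 252 = 36/7.
Target odds = 0.99/0.01 = 99.
Need 1.4ⁿ ≥ 99 ÷ (36/7) = 19.25.
1.4⁸ = 5764801/390625 falls short of 19.25 but 1.4⁹ = 40353607/1953125 reaches it, so n = 9.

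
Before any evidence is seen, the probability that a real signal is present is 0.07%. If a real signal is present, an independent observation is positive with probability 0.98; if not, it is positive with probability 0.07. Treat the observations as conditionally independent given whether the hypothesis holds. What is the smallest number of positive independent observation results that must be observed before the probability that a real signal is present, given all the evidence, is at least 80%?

Prior odds: 0.0007 ÷ 0.9993 = 7/9993.
Likelihood ratio of a positive = 0.98/0.07 = 14.
Target odds: 0.8 ÷ 0.2 = 4.
Need (7/9993) × 14ⁿ ≥ 4, i.e. 14ⁿ ≥ 39972/7.
14³ = 2744 falls short of 39972/7 but 14⁴ = 38416 reaches it, so n = 4.

4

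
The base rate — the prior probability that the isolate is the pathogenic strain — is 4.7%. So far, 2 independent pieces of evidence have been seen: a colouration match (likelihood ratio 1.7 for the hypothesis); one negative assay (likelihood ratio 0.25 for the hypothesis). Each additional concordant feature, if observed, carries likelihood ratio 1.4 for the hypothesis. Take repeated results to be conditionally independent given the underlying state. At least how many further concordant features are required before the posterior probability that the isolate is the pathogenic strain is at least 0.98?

24

Prior odds = 0.047/0.953 = 47/953.
Combined Bayes factor of the evidence already in hand = 1.7 × 0.25 = 0.425.
Odds after that evidence = (47/953) × 0.425 = 799/38120.
Target odds = 0.98/0.02 = 49.
Need 1.4ⁿ ≥ 49 ÷ (799/38120) = 1867880/799.
1.4²³ ≈2295.86 falls short of 1867880/799 but 1.4²⁴ ≈3214.2 reaches it, so n = 24.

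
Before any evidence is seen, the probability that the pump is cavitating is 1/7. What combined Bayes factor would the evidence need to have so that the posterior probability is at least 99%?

594

Prior odds = (1/7)/(6/7) = 1/6.
Target odds = 0.99/0.01 = 99.
Required Bayes factor = 99 ÷ (1/6) = 594.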